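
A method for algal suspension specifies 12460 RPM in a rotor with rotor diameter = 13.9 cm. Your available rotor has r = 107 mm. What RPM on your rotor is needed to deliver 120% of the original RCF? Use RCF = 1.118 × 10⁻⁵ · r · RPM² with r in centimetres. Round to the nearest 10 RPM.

Original rotor: r = 13.9 / 2 = 6.95 cm
RCF_original = 1.118 × 10⁻⁵ × 6.95 × (12460)² = 1.118 × 10⁻⁵ × 6.95 × 155,251,600 ≈ 12,063.2 × g
Target RCF = 1.2 × 12,063.2 ≈ 14,475.8 × g
Your rotor: r = 107 mm = 10.7 cm
14,475.8 = 1.118 × 10⁻⁵ × 10.7 × N²
N² = 14,475.8 / (11.9626 × 10⁻⁵) = 121,008,811
N ≈ √121,008,811 ≈ 11,000.4

≈ 11000 RPM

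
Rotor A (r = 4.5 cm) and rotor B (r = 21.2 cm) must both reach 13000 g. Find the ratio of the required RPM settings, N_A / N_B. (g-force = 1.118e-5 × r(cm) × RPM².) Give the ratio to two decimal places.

At fixed RCF, N ∝ 1/√r, so N_A/N_B = √(r_B/r_A) = √(21.2/4.5) = √4.711111 = 2.1705.

2.17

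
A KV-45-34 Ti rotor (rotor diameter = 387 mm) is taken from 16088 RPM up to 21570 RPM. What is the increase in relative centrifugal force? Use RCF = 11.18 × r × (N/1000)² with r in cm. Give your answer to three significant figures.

≈ 44700 x g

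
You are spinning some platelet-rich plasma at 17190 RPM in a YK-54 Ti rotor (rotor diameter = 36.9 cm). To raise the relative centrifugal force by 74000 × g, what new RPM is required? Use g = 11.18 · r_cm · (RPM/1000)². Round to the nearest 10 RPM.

25580 RPM

r = 36.9 / 2 = 18.45 cm
Current RCF = 11.18 × 18.45 × (17.19)² = 11.18 × 18.45 × 295.4961 ≈ 60,952.3 × g
Target RCF = 60,952.3 + 74,000 = 134,952.3 × g
(N/1000)² = 134,952.3 / 206.271 = 654.2476
N = 1000 × √654.2476 ≈ 25,578.3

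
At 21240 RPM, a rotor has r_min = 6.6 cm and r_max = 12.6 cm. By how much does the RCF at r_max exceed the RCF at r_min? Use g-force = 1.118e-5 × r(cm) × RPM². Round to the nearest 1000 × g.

≈ 30000 × g

RCF_max = 1.118 × 10⁻⁵ × 12.6 × (21240)² = 1.118 × 10⁻⁵ × 12.6 × 451,137,600 ≈ 63,550.9 × g
RCF_min = 1.118 × 10⁻⁵ × 6.6 × (21240)² = 1.118 × 10⁻⁵ × 6.6 × 451,137,600 ≈ 33,288.5 × g
ΔRCF = 63,550.9 − 33,288.5 = 30,262.4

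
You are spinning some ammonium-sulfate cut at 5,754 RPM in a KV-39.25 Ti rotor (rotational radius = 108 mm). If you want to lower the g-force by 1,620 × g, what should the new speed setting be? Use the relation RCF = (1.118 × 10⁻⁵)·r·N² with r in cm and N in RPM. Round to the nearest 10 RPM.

N₂ ≈ 4440 RPM

r = 108 mm = 10.8 cm
Current RCF = 1.118 × 10⁻⁵ × 10.8 × (5754)² = 1.118 × 10⁻⁵ × 10.8 × 33,108,516 ≈ 3,997.7 × g
Target RCF = 3,997.7 − 1,620 = 2,377.7 × g
N² = 2,377.7 / (12.0744 × 10⁻⁵) = 19,692,076
N ≈ √19,692,076 ≈ 4,437.6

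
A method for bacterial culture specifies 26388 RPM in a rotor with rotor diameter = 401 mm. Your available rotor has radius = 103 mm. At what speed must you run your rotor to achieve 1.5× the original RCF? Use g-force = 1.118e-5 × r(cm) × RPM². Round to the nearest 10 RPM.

45090 RPM

Original rotor: r = 401 mm / 2 = 200.5 mm = 20.05 cm
RCF_original = 1.118 × 10⁻⁵ × 20.05 × (26388)² = 1.118 × 10⁻⁵ × 20.05 × 696,326,544 ≈ 156,087.9 × g
Target RCF = 1.5 × 156,087.9 ≈ 234,131.8 × g
Your rotor: r = 103 mm = 10.3 cm
234,131.8 = 1.118 × 10⁻⁵ × 10.3 × N²
N² = 234,131.8 / (11.5154 × 10⁻⁵) = 2,033,205,968
N ≈ √2,033,205,968 ≈ 45,091.1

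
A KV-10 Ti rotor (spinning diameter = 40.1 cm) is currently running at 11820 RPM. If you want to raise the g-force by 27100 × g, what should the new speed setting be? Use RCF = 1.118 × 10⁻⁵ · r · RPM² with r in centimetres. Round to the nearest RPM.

≈ 16143 RPM

r = 40.1 / 2 = 20.05 cm
Current RCF = 1.118 × 10⁻⁵ × 20.05 × (11820)² = 1.118 × 10⁻⁵ × 20.05 × 139,712,400 ≈ 31,317.8 × g
Target RCF = 31,317.8 + 27,100 = 58,417.8 × g
N² = 58,417.8 / (22.4159 × 10⁻⁵) = 260,608,764
N ≈ √260,608,764 ≈ 16,143.4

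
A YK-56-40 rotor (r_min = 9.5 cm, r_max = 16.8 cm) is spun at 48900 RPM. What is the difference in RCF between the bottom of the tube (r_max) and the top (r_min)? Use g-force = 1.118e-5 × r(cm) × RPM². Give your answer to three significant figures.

RCF_max = 1.118 × 10⁻⁵ × 16.8 × (48900)² = 1.118 × 10⁻⁵ × 16.8 × 2,391,210,000 ≈ 449,126.6 × g
RCF_min = 1.118 × 10⁻⁵ × 9.5 × (48900)² = 1.118 × 10⁻⁵ × 9.5 × 2,391,210,000 ≈ 253,970.4 × g
ΔRCF = 449,126.6 − 253,970.4 = 195,156.2

195000 × g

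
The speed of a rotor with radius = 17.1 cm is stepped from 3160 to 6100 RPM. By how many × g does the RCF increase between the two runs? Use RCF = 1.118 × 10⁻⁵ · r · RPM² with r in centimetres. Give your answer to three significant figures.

5200 × g

RCF₁ = 1.118 × 10⁻⁵ × 17.1 × (3160)² = 1.118 × 10⁻⁵ × 17.1 × 9,985,600 ≈ 1,909 × g
RCF₂ = 1.118 × 10⁻⁵ × 17.1 × (6100)² = 1.118 × 10⁻⁵ × 17.1 × 37,210,000 ≈ 7,113.7 × g
Increase = 7,113.7 − 1,909 = 5,204.7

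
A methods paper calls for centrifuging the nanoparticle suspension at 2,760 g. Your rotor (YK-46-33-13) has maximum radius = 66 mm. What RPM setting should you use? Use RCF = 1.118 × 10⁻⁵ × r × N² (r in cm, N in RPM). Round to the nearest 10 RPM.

≈ 6120 RPM

r = 66 mm = 6.6 cm
2,760 = 1.118 × 10⁻⁵ × 6.6 × N²
N² = 2,760 / (7.3788 × 10⁻⁵) = 37,404,456
N ≈ √37,404,456 ≈ 6,115.9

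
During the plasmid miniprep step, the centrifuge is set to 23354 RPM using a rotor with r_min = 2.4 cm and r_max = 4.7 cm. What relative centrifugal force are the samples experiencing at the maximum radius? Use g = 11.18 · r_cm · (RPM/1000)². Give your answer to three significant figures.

RCF ≈ 28700 × g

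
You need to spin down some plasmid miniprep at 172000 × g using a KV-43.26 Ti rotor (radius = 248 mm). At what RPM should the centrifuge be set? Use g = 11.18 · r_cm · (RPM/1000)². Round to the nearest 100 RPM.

r = 248 mm = 24.8 cm
RCF = 11.18 × r × (N/1000)²
172,000 = 11.18 × 24.8 × (N/1000)²
(N/1000)² = 172,000 / 277.264 = 620.3474
N = 1000 × √620.3474 ≈ 24,906.8

24900 RPM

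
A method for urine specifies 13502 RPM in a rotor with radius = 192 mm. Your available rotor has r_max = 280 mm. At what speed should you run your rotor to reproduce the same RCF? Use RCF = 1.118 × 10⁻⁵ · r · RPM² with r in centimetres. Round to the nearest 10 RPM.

≈ 11180 RPM

Original rotor: r = 192 mm = 19.2 cm
RCF_original = 1.118 × 10⁻⁵ × 19.2 × (13502)² = 1.118 × 10⁻⁵ × 19.2 × 182,304,004 ≈ 39,132.6 × g
Your rotor: r = 280 mm = 28.0 cm
39,132.6 = 1.118 × 10⁻⁵ × 28 × N²
N² = 39,132.6 / (31.304 × 10⁻⁵) = 125,008,306
N ≈ √125,008,306 ≈ 11,180.7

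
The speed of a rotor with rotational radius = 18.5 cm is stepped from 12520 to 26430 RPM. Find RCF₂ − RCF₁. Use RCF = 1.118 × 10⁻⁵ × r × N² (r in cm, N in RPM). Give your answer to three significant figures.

112000 ×g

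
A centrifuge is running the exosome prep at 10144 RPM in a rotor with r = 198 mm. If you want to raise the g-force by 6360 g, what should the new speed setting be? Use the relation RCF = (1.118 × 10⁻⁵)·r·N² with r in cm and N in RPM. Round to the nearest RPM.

11473 RPM

r = 198 mm = 19.8 cm
Current RCF = 1.118 × 10⁻⁵ × 19.8 × (10144)² = 1.118 × 10⁻⁵ × 19.8 × 102,900,736 ≈ 22,778.5 × g
Target RCF = 22,778.5 + 6,360 = 29,138.5 × g
N² = 29,138.5 / (22.1364 × 10⁻⁵) = 131,631,611
N ≈ √131,631,611 ≈ 11,473.1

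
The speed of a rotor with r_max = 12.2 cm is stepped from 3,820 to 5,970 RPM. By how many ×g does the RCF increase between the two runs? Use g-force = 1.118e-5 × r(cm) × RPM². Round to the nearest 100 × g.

2900 ×g

RCF₁ = 1.118 × 10⁻⁵ × 12.2 × (3820)² = 1.118 × 10⁻⁵ × 12.2 × 14,592,400 ≈ 1,990.3 × g
RCF₂ = 1.118 × 10⁻⁵ × 12.2 × (5970)² = 1.118 × 10⁻⁵ × 12.2 × 35,640,900 ≈ 4,861.3 × g
Increase = 4,861.3 − 1,990.3 = 2,871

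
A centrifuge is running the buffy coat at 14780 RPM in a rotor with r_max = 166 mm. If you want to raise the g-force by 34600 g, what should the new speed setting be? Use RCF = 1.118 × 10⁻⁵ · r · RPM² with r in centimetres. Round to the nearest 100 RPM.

20100 RPM

r = 166 mm = 16.6 cm
Current RCF = 1.118 × 10⁻⁵ × 16.6 × (14780)² = 1.118 × 10⁻⁵ × 16.6 × 218,448,400 ≈ 40,541.4 × g
Target RCF = 40,541.4 + 34,600 = 75,141.4 × g
N² = 75,141.4 / (18.5588 × 10⁻⁵) = 404,882,859
N ≈ √404,882,859 ≈ 20,121.7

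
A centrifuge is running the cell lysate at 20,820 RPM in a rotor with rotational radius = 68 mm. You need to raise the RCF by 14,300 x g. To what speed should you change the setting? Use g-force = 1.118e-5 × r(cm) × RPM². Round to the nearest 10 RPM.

≈ 24930 RPM

r = 68 mm = 6.8 cm
Current RCF = 1.118 × 10⁻⁵ × 6.8 × (20820)² = 1.118 × 10⁻⁵ × 6.8 × 433,472,400 ≈ 32,954.3 × g
Target RCF = 32,954.3 + 14,300 = 47,254.3 × g
N² = 47,254.3 / (7.6024 × 10⁻⁵) = 621,570,820
N ≈ √621,570,820 ≈ 24,931.3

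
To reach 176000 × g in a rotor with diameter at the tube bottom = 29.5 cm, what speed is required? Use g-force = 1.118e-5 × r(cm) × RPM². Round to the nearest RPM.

N ≈ 32669 RPM

r = 29.5 / 2 = 14.75 cm
RCF = 1.118 × 10⁻⁵ × r × N²
176,000 = 1.118 × 10⁻⁵ × 14.75 × N²
N² = 176,000 / (16.4905 × 10⁻⁵) = 1,067,281,162
N ≈ √1,067,281,162 ≈ 32,669.3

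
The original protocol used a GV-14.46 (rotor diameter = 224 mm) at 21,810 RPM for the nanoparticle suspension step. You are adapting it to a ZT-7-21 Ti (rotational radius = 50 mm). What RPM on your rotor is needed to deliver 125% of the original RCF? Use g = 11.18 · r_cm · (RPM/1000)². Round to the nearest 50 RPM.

≈ 36500 RPM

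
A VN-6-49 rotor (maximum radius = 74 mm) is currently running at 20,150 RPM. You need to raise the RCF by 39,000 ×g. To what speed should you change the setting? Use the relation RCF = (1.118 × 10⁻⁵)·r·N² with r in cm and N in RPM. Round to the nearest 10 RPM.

29620 RPM

r = 74 mm = 7.4 cm
Current RCF = 1.118 × 10⁻⁵ × 7.4 × (20150)² = 1.118 × 10⁻⁵ × 7.4 × 406,022,500 ≈ 33,591.1 × g
Target RCF = 33,591.1 + 39,000 = 72,591.1 × g
N² = 72,591.1 / (8.2732 × 10⁻⁵) = 877,424,697
N ≈ √877,424,697 ≈ 29,621.4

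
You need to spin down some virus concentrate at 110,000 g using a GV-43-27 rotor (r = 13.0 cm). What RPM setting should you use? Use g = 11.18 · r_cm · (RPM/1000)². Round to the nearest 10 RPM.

≈ 27510 RPM

110,000 = 11.18 × 13 × (N/1000)²
(N/1000)² = 110,000 / 145.34 = 756.846
N = 1000 × √756.846 ≈ 27,510.8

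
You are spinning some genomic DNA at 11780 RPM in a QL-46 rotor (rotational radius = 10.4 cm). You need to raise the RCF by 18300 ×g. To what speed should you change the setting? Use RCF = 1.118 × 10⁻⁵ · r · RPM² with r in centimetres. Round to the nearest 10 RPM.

Current RCF = 1.118 × 10⁻⁵ × 10.4 × (11780)² = 1.118 × 10⁻⁵ × 10.4 × 138,768,400 ≈ 16,134.9 × g
Target RCF = 16,134.9 + 18,300 = 34,434.9 × g
N² = 34,434.9 / (11.6272 × 10⁻⁵) = 296,158,146
N ≈ √296,158,146 ≈ 17,209.2

≈ 17210 RPM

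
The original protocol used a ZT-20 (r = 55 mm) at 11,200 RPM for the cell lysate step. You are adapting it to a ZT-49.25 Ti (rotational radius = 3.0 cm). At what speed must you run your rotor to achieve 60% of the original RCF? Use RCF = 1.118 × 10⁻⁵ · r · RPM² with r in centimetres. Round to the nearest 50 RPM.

≈ 11750 RPM

Original rotor: r = 55 mm = 5.5 cm
RCF = 1.118 × 10⁻⁵ × r × N²
RCF_original = 1.118 × 10⁻⁵ × 5.5 × (11200)² = 1.118 × 10⁻⁵ × 5.5 × 125,440,000 ≈ 7,713.3 × g
Target RCF = 0.6 × 7,713.3 ≈ 4,628 × g
4,628 = 1.118 × 10⁻⁵ × 3 × N²
N² = 4,628 / (3.354 × 10⁻⁵) = 137,984,496
N ≈ √137,984,496 ≈ 11,746.7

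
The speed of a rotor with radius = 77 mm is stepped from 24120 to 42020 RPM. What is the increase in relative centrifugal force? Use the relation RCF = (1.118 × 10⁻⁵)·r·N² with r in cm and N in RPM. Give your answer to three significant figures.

102000 x g

r = 77 mm = 7.7 cm
RCF₁ = 1.118 × 10⁻⁵ × 7.7 × (24120)² = 1.118 × 10⁻⁵ × 7.7 × 581,774,400 ≈ 50,082.6 × g
RCF₂ = 1.118 × 10⁻⁵ × 7.7 × (42020)² = 1.118 × 10⁻⁵ × 7.7 × 1,765,680,400 ≈ 152,000.4 × g
Increase = 152,000.4 − 50,082.6 = 101,917.8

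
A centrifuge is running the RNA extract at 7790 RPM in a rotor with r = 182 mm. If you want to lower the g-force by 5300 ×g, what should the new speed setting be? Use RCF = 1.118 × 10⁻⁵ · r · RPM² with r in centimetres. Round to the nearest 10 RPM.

N₂ ≈ 5890 RPM

r = 182 mm = 18.2 cm
Current RCF = 1.118 × 10⁻⁵ × 18.2 × (7790)² = 1.118 × 10⁻⁵ × 18.2 × 60,684,100 ≈ 12,347.8 × g
Target RCF = 12,347.8 − 5,300 = 7,047.8 × g
N² = 7,047.8 / (20.3476 × 10⁻⁵) = 34,637,009
N ≈ √34,637,009 ≈ 5,885.3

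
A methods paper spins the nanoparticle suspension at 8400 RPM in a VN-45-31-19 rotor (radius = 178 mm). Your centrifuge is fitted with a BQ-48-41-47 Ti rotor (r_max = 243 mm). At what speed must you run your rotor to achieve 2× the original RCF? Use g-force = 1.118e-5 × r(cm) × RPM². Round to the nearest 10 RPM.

≈ 10170 RPM

Original rotor: r = 178 mm = 17.8 cm
RCF = 1.118 × 10⁻⁵ × r × N²
RCF_original = 1.118 × 10⁻⁵ × 17.8 × (8400)² = 1.118 × 10⁻⁵ × 17.8 × 70,560,000 ≈ 14,041.7 × g
Target RCF = 2 × 14,041.7 ≈ 28,083.4 × g
Your rotor: r = 243 mm = 24.3 cm
28,083.4 = 1.118 × 10⁻⁵ × 24.3 × N²
N² = 28,083.4 / (27.1674 × 10⁻⁵) = 103,371,688
N ≈ √103,371,688 ≈ 10,167.2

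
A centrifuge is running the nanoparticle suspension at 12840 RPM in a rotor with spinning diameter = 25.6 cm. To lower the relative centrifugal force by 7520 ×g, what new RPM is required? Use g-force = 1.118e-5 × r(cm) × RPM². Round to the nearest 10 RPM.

r = 25.6 / 2 = 12.8 cm
Current RCF = 1.118 × 10⁻⁵ × 12.8 × (12840)² = 1.118 × 10⁻⁵ × 12.8 × 164,865,600 ≈ 23,592.9 × g
Target RCF = 23,592.9 − 7,520 = 16,072.9 × g
N² = 16,072.9 / (14.3104 × 10⁻⁵) = 112,316,218
N ≈ √112,316,218 ≈ 10,597.9

N₂ ≈ 10600 RPM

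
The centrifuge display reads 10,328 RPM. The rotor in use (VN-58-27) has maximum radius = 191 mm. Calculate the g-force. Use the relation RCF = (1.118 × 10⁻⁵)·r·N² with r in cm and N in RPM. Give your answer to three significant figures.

r = 191 mm = 19.1 cm
RCF = 1.118 × 10⁻⁵ × 19.1 × (10328)² = 1.118 × 10⁻⁵ × 19.1 × 106,667,584 ≈ 22,777.6 × g

22800 ×g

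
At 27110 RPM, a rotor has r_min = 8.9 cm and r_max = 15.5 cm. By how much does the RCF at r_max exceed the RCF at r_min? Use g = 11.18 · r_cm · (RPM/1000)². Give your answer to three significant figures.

54200 × g

RCF_max = 11.18 × 15.5 × (27.11)² = 11.18 × 15.5 × 734.9521 ≈ 127,359.8 × g
RCF_min = 11.18 × 8.9 × (27.11)² = 11.18 × 8.9 × 734.9521 ≈ 73,129.2 × g
ΔRCF = 127,359.8 − 73,129.2 = 54,230.6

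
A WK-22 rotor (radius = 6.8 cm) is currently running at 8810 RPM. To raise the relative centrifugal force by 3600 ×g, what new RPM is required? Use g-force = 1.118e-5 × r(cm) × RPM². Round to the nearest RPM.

11179 RPM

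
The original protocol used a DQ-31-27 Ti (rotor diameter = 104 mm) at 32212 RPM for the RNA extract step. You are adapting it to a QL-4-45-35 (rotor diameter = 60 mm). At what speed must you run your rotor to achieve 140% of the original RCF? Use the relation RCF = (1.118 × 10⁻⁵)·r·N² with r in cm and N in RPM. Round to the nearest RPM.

≈ 50179 RPM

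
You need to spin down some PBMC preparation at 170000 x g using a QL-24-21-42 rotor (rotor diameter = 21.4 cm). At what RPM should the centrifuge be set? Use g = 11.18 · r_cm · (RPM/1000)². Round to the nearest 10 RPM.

N ≈ 37700 RPM

r = 21.4 / 2 = 10.7 cm
170,000 = 11.18 × 10.7 × (N/1000)²
(N/1000)² = 170,000 / 119.626 = 1421.096
N = 1000 × √1421.096 ≈ 37,697.4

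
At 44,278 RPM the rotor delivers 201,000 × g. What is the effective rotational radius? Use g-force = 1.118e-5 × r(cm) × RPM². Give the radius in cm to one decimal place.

RCF = 1.118 × 10⁻⁵ × r × N²
201000 = 1.118 × 10⁻⁵ × r × (44278)²
r = 201000 / (1.118 × 10⁻⁵ × 1,960,541,284) = 201000 / 21918.85 ≈ 9.170 cm

≈ 9.2 cm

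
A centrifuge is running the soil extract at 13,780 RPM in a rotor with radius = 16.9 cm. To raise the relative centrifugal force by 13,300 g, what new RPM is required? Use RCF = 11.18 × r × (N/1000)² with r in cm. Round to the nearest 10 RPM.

Current RCF = 11.18 × 16.9 × (13.78)² = 11.18 × 16.9 × 189.8884 ≈ 35,877.9 × g
Target RCF = 35,877.9 + 13,300 = 49,177.9 × g
(N/1000)² = 49,177.9 / 188.942 = 260.2804
N = 1000 × √260.2804 ≈ 16,133.2

≈ 16130 RPM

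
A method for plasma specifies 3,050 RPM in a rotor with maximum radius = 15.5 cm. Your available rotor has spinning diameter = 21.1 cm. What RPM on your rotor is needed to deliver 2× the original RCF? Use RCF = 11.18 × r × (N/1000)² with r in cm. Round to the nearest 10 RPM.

≈ 5230 RPM

RCF_original = 11.18 × 15.5 × (3.05)² = 11.18 × 15.5 × 9.3025 ≈ 1,612 × g
Target RCF = 2 × 1,612 ≈ 3,224 × g
Your rotor: r = 21.1 / 2 = 10.55 cm
3,224 = 11.18 × 10.55 × (N/1000)²
(N/1000)² = 3,224 / 117.949 = 27.33385
N = 1000 × √27.33385 ≈ 5,228.2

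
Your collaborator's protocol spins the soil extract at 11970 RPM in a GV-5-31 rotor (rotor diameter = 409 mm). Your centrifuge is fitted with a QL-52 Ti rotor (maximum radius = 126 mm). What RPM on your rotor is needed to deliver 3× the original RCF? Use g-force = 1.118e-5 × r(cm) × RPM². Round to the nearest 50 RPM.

26400 RPM

Original rotor: r = 409 mm / 2 = 204.5 mm = 20.45 cm
RCF_original = 1.118 × 10⁻⁵ × 20.45 × (11970)² = 1.118 × 10⁻⁵ × 20.45 × 143,280,900 ≈ 32,758.5 × g
Target RCF = 3 × 32,758.5 ≈ 98,275.5 × g
Your rotor: r = 126 mm = 12.6 cm
98,275.5 = 1.118 × 10⁻⁵ × 12.6 × N²
N² = 98,275.5 / (14.0868 × 10⁻⁵) = 697,642,474
N ≈ √697,642,474 ≈ 26,412.9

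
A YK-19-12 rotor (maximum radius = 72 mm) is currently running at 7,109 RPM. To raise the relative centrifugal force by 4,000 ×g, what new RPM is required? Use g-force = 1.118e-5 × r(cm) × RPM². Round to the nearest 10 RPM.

≈ 10010 RPM

r = 72 mm = 7.2 cm
Current RCF = 1.118 × 10⁻⁵ × 7.2 × (7109)² = 1.118 × 10⁻⁵ × 7.2 × 50,537,881 ≈ 4,068.1 × g
Target RCF = 4,068.1 + 4,000 = 8,068.1 × g
N² = 8,068.1 / (8.0496 × 10⁻⁵) = 100,229,825
N ≈ √100,229,825 ≈ 10,011.5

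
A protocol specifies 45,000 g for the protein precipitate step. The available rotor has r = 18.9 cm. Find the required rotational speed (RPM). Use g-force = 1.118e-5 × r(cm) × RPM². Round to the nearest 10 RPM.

≈ 14590 RPM

45,000 = 1.118 × 10⁻⁵ × 18.9 × N²
N² = 45,000 / (21.1302 × 10⁻⁵) = 212,965,329
N ≈ √212,965,329 ≈ 14,593.3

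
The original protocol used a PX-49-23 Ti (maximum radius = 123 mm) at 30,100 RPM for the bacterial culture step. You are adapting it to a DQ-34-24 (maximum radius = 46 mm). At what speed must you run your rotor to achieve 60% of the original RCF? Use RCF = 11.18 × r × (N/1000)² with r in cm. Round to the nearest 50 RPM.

38150 RPM

Original rotor: r = 123 mm = 12.3 cm
RCF = 11.18 × r × (N/1000)²
RCF_original = 11.18 × 12.3 × (30.1)² = 11.18 × 12.3 × 906.01 ≈ 124,589.1 × g
Target RCF = 0.6 × 124,589.1 ≈ 74,753.5 × g
Your rotor: r = 46 mm = 4.6 cm
74,753.5 = 11.18 × 4.6 × (N/1000)²
(N/1000)² = 74,753.5 / 51.428 = 1453.556
N = 1000 × √1453.556 ≈ 38,125.5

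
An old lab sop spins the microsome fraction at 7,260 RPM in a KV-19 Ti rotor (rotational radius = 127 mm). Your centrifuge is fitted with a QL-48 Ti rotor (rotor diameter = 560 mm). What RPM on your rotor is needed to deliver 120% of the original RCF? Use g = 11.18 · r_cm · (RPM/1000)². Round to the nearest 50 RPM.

5350 RPM

Original rotor: r = 127 mm = 12.7 cm
RCF_original = 11.18 × 12.7 × (7.26)² = 11.18 × 12.7 × 52.7076 ≈ 7,483.7 × g
Target RCF = 1.2 × 7,483.7 ≈ 8,980.4 × g
Your rotor: r = 560 mm / 2 = 280 mm = 28 cm
8,980.4 = 11.18 × 28 × (N/1000)²
(N/1000)² = 8,980.4 / 313.04 = 28.68771
N = 1000 × √28.68771 ≈ 5,356.1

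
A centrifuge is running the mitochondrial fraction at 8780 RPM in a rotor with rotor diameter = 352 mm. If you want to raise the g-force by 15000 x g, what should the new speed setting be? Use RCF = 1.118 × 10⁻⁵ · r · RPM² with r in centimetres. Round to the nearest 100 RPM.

12400 RPM

r = 352 mm / 2 = 176 mm = 17.6 cm
Current RCF = 1.118 × 10⁻⁵ × 17.6 × (8780)² = 1.118 × 10⁻⁵ × 17.6 × 77,088,400 ≈ 15,168.5 × g
Target RCF = 15,168.5 + 15,000 = 30,168.5 × g
N² = 30,168.5 / (19.6768 × 10⁻⁵) = 153,320,154
N ≈ √153,320,154 ≈ 12,382.3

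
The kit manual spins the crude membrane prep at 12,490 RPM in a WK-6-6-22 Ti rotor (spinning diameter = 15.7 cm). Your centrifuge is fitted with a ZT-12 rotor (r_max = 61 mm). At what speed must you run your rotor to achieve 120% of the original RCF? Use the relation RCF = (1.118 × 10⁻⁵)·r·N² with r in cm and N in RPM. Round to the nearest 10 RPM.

Original rotor: r = 15.7 / 2 = 7.85 cm
RCF_original = 1.118 × 10⁻⁵ × 7.85 × (12490)² = 1.118 × 10⁻⁵ × 7.85 × 156,000,100 ≈ 13,691 × g
Target RCF = 1.2 × 13,691 ≈ 16,429.2 × g
Your rotor: r = 61 mm = 6.1 cm
16,429.2 = 1.118 × 10⁻⁵ × 6.1 × N²
N² = 16,429.2 / (6.8198 × 10⁻⁵) = 240,904,425
N ≈ √240,904,425 ≈ 15,521.1

≈ 15520 RPM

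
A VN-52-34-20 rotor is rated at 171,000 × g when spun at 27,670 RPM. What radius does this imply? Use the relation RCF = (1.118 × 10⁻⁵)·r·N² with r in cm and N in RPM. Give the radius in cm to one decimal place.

171000 = 1.118 × 10⁻⁵ × r × (27670)²
r = 171000 / (1.118 × 10⁻⁵ × 765,628,900) = 171000 / 8559.731 ≈ 19.977 cm

20.0 cm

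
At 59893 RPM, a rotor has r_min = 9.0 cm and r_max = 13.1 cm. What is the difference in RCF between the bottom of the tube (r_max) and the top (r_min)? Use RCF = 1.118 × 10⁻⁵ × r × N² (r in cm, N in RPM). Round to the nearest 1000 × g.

ΔRCF = 1.118 × 10⁻⁵ × (r_max − r_min) × N² = 1.118 × 10⁻⁵ × 4.1 × 3,587,171,449 ≈ 164,428.8

≈ 164000 x g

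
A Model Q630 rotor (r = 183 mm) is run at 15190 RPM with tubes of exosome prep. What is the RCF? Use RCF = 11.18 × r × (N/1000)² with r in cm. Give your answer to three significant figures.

r = 183 mm = 18.3 cm
RCF = 11.18 × r × (N/1000)²
RCF = 11.18 × 18.3 × (15.19)² = 11.18 × 18.3 × 230.7361 ≈ 47,207.2 × g

47200 g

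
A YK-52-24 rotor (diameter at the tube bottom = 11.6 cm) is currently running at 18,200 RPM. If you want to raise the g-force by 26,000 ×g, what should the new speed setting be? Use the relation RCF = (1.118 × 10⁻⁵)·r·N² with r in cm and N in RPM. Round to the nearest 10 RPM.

N₂ ≈ 27060 RPM

r = 11.6 / 2 = 5.8 cm
Current RCF = 1.118 × 10⁻⁵ × 5.8 × (18200)² = 1.118 × 10⁻⁵ × 5.8 × 331,240,000 ≈ 21,478.9 × g
Target RCF = 21,478.9 + 26,000 = 47,478.9 × g
N² = 47,478.9 / (6.4844 × 10⁻⁵) = 732,201,900
N ≈ √732,201,900 ≈ 27,059.2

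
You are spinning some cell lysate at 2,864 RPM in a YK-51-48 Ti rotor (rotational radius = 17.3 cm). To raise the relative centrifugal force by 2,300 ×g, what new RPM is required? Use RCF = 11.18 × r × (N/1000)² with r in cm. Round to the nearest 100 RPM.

≈ 4500 RPM

Current RCF = 11.18 × 17.3 × (2.864)² = 11.18 × 17.3 × 8.202496 ≈ 1,586.5 × g
Target RCF = 1,586.5 + 2,300 = 3,886.5 × g
(N/1000)² = 3,886.5 / 193.414 = 20.0942
N = 1000 × √20.0942 ≈ 4,482.7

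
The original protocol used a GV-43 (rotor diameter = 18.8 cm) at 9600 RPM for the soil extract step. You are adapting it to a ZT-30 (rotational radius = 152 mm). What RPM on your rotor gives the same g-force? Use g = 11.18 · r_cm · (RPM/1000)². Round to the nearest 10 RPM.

≈ 7550 RPM

Original rotor: r = 18.8 / 2 = 9.4 cm
RCF_original = 11.18 × 9.4 × (9.6)² = 11.18 × 9.4 × 92.16 ≈ 9,685.3 × g
Your rotor: r = 152 mm = 15.2 cm
9,685.3 = 11.18 × 15.2 × (N/1000)²
(N/1000)² = 9,685.3 / 169.936 = 56.99381
N = 1000 × √56.99381 ≈ 7,549.4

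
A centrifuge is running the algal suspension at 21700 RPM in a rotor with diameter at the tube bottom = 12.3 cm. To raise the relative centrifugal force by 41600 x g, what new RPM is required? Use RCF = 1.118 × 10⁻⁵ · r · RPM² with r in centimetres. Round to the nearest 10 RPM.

N₂ ≈ 32800 RPM

r = 12.3 / 2 = 6.15 cm
Current RCF = 1.118 × 10⁻⁵ × 6.15 × (21700)² = 1.118 × 10⁻⁵ × 6.15 × 470,890,000 ≈ 32,377 × g
Target RCF = 32,377 + 41,600 = 73,977 × g
N² = 73,977 / (6.8757 × 10⁻⁵) = 1,075,919,543
N ≈ √1,075,919,543 ≈ 32,801.2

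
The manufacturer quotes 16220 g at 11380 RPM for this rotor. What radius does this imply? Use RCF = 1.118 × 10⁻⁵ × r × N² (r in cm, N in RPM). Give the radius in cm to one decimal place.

≈ 11.2 cm

RCF = 1.118 × 10⁻⁵ × r × N²
16220 = 1.118 × 10⁻⁵ × r × (11380)²
r = 16220 / (1.118 × 10⁻⁵ × 129,504,400) = 16220 / 1447.859 ≈ 11.203 cm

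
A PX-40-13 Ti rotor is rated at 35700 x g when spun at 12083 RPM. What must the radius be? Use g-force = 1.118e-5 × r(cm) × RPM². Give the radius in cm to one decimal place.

35700 = 1.118 × 10⁻⁵ × r × (12083)²
r = 35700 / (1.118 × 10⁻⁵ × 145,998,889) = 35700 / 1632.268 ≈ 21.871 cm

≈ 21.9 cm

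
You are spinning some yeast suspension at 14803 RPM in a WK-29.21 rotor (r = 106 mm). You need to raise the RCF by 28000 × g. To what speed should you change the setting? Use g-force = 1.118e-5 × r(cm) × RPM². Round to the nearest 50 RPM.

≈ 21350 RPM

r = 106 mm = 10.6 cm
Current RCF = 1.118 × 10⁻⁵ × 10.6 × (14803)² = 1.118 × 10⁻⁵ × 10.6 × 219,128,809 ≈ 25,968.5 × g
Target RCF = 25,968.5 + 28,000 = 53,968.5 × g
N² = 53,968.5 / (11.8508 × 10⁻⁵) = 455,399,635
N ≈ √455,399,635 ≈ 21,340.1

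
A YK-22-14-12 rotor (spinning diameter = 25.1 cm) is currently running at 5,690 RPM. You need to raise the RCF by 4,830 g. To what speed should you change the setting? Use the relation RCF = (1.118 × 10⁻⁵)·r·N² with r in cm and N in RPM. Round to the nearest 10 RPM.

r = 25.1 / 2 = 12.55 cm
Current RCF = 1.118 × 10⁻⁵ × 12.55 × (5690)² = 1.118 × 10⁻⁵ × 12.55 × 32,376,100 ≈ 4,542.7 × g
Target RCF = 4,542.7 + 4,830 = 9,372.7 × g
N² = 9,372.7 / (14.0309 × 10⁻⁵) = 66,800,419
N ≈ √66,800,419 ≈ 8,173.2

N₂ ≈ 8170 RPM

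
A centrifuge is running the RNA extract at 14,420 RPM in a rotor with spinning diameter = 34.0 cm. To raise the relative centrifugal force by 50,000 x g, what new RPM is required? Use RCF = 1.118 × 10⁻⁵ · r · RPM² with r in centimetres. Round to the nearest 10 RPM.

r = 34.0 / 2 = 17 cm
Current RCF = 1.118 × 10⁻⁵ × 17 × (14420)² = 1.118 × 10⁻⁵ × 17 × 207,936,400 ≈ 39,520.4 × g
Target RCF = 39,520.4 + 50,000 = 89,520.4 × g
N² = 89,520.4 / (19.006 × 10⁻⁵) = 471,011,260
N ≈ √471,011,260 ≈ 21,702.8

21700 RPM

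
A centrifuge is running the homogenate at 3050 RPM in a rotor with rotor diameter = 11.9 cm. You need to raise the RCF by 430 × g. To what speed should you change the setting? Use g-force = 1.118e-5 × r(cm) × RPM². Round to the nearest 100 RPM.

4000 RPM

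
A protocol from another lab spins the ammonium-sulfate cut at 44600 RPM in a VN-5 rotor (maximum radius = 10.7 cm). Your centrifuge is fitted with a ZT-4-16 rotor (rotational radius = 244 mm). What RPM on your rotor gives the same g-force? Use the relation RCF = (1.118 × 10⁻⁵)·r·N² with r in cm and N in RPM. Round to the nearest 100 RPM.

29500 RPM

RCF = 1.118 × 10⁻⁵ × r × N²
RCF_original = 1.118 × 10⁻⁵ × 10.7 × (44600)² = 1.118 × 10⁻⁵ × 10.7 × 1,989,160,000 ≈ 237,955.3 × g
Your rotor: r = 244 mm = 24.4 cm
237,955.3 = 1.118 × 10⁻⁵ × 24.4 × N²
N² = 237,955.3 / (27.2792 × 10⁻⁵) = 872,295,742
N ≈ √872,295,742 ≈ 29,534.7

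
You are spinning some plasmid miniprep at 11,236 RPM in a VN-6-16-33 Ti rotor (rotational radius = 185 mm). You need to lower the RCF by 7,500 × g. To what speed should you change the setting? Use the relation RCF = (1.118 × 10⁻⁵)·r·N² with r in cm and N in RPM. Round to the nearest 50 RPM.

9500 RPM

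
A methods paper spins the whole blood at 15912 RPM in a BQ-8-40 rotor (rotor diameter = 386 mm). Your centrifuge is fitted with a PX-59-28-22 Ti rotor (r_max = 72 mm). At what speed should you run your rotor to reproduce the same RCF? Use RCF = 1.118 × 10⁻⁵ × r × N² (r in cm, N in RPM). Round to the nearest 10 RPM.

Original rotor: r = 386 mm / 2 = 193 mm = 19.3 cm
RCF = 1.118 × 10⁻⁵ × r × N²
RCF_original = 1.118 × 10⁻⁵ × 19.3 × (15912)² = 1.118 × 10⁻⁵ × 19.3 × 253,191,744 ≈ 54,632.2 × g
Your rotor: r = 72 mm = 7.2 cm
54,632.2 = 1.118 × 10⁻⁵ × 7.2 × N²
N² = 54,632.2 / (8.0496 × 10⁻⁵) = 678,694,594
N ≈ √678,694,594 ≈ 26,051.8

26050 RPM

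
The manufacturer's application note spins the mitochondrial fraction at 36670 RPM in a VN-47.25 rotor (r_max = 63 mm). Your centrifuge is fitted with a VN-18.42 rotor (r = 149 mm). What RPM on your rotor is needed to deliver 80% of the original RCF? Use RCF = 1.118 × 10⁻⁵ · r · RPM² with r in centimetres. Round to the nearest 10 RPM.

≈ 21330 RPM

Original rotor: r = 63 mm = 6.3 cm
RCF = 1.118 × 10⁻⁵ × r × N²
RCF_original = 1.118 × 10⁻⁵ × 6.3 × (36670)² = 1.118 × 10⁻⁵ × 6.3 × 1,344,688,900 ≈ 94,711.8 × g
Target RCF = 0.8 × 94,711.8 ≈ 75,769.4 × g
Your rotor: r = 149 mm = 14.9 cm
75,769.4 = 1.118 × 10⁻⁵ × 14.9 × N²
N² = 75,769.4 / (16.6582 × 10⁻⁵) = 454,847,463
N ≈ √454,847,463 ≈ 21,327.2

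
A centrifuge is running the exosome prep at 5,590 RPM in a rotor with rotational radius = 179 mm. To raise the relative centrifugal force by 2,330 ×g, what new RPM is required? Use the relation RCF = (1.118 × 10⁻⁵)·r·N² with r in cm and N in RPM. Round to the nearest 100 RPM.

≈ 6500 RPM

r = 179 mm = 17.9 cm
Current RCF = 1.118 × 10⁻⁵ × 17.9 × (5590)² = 1.118 × 10⁻⁵ × 17.9 × 31,248,100 ≈ 6,253.4 × g
Target RCF = 6,253.4 + 2,330 = 8,583.4 × g
N² = 8,583.4 / (20.0122 × 10⁻⁵) = 42,890,837
N ≈ √42,890,837 ≈ 6,549.1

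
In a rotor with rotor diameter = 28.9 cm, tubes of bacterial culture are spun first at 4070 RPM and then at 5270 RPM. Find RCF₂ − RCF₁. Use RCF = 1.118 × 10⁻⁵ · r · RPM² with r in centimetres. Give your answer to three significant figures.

≈ 1810 x g

r = 28.9 / 2 = 14.45 cm
RCF₁ = 1.118 × 10⁻⁵ × 14.45 × (4070)² = 1.118 × 10⁻⁵ × 14.45 × 16,564,900 ≈ 2,676.1 × g
RCF₂ = 1.118 × 10⁻⁵ × 14.45 × (5270)² = 1.118 × 10⁻⁵ × 14.45 × 27,772,900 ≈ 4,486.7 × g
Increase = 4,486.7 − 2,676.1 = 1,810.6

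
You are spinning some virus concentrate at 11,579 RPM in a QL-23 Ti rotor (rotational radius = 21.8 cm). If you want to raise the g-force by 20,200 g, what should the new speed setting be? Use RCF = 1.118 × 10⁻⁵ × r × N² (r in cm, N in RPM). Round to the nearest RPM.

N₂ ≈ 14729 RPM

Current RCF = 1.118 × 10⁻⁵ × 21.8 × (11579)² = 1.118 × 10⁻⁵ × 21.8 × 134,073,241 ≈ 32,676.9 × g
Target RCF = 32,676.9 + 20,200 = 52,876.9 × g
N² = 52,876.9 / (24.3724 × 10⁻⁵) = 216,954,014
N ≈ √216,954,014 ≈ 14,729.4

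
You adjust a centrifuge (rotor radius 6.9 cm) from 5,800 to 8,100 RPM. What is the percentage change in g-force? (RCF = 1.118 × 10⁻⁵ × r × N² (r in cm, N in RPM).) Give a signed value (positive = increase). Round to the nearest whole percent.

+95%

RCF ∝ N², so the ratio is (8100/5800)² = (1.396552)² = 1.9504.
Change = 1.9504 − 1 = +0.9504 → +95.0%.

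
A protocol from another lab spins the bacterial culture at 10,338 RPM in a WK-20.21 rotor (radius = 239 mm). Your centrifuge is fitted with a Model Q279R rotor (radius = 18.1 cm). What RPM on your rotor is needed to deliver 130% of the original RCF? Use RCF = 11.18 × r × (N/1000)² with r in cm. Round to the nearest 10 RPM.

Original rotor: r = 239 mm = 23.9 cm
RCF_original = 11.18 × 23.9 × (10.338)² = 11.18 × 23.9 × 106.874244 ≈ 28,557 × g
Target RCF = 1.3 × 28,557 ≈ 37,124.1 × g
37,124.1 = 11.18 × 18.1 × (N/1000)²
(N/1000)² = 37,124.1 / 202.358 = 183.4575
N = 1000 × √183.4575 ≈ 13,544.6

13540 RPM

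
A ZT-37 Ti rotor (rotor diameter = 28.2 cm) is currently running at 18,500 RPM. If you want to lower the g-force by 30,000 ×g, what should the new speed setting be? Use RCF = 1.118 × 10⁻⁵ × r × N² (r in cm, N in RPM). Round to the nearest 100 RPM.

r = 28.2 / 2 = 14.1 cm
Current RCF = 1.118 × 10⁻⁵ × 14.1 × (18500)² = 1.118 × 10⁻⁵ × 14.1 × 342,250,000 ≈ 53,951.6 × g
Target RCF = 53,951.6 − 30,000 = 23,951.6 × g
N² = 23,951.6 / (15.7638 × 10⁻⁵) = 151,940,522
N ≈ √151,940,522 ≈ 12,326.4

≈ 12300 RPM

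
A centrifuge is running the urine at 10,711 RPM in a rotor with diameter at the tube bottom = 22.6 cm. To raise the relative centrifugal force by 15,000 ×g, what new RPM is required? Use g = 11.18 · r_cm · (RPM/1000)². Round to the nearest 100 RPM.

≈ 15300 RPM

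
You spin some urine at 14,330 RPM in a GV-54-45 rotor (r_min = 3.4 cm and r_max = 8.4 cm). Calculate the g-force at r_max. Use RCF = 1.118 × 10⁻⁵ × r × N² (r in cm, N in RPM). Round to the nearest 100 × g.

RCF ≈ 19300 ×g

Use r_max = 8.4 cm.
RCF = 1.118 × 10⁻⁵ × 8.4 × (14330)² = 1.118 × 10⁻⁵ × 8.4 × 205,348,900 ≈ 19,284.7 × g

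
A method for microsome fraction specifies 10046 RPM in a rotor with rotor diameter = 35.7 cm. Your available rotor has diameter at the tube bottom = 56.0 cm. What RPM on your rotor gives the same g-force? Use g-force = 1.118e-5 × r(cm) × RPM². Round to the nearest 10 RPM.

Original rotor: r = 35.7 / 2 = 17.85 cm
RCF = 1.118 × 10⁻⁵ × r × N²
RCF_original = 1.118 × 10⁻⁵ × 17.85 × (10046)² = 1.118 × 10⁻⁵ × 17.85 × 100,922,116 ≈ 20,140.3 × g
Your rotor: r = 56.0 / 2 = 28 cm
20,140.3 = 1.118 × 10⁻⁵ × 28 × N²
N² = 20,140.3 / (31.304 × 10⁻⁵) = 64,337,784
N ≈ √64,337,784 ≈ 8,021.1

≈ 8020 RPM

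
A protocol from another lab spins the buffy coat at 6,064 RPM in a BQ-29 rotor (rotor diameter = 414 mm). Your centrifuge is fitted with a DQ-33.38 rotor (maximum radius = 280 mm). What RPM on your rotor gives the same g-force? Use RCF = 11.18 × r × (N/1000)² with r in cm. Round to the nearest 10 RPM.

Original rotor: r = 414 mm / 2 = 207 mm = 20.7 cm
RCF = 11.18 × r × (N/1000)²
RCF_original = 11.18 × 20.7 × (6.064)² = 11.18 × 20.7 × 36.772096 ≈ 8,510 × g
Your rotor: r = 280 mm = 28.0 cm
8,510 = 11.18 × 28 × (N/1000)²
(N/1000)² = 8,510 / 313.04 = 27.18502
N = 1000 × √27.18502 ≈ 5,213.9

5210 RPM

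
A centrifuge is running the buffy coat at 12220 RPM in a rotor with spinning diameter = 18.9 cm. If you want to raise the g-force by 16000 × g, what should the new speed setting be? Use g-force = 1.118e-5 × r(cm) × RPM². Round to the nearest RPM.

17343 RPM

r = 18.9 / 2 = 9.45 cm
Current RCF = 1.118 × 10⁻⁵ × 9.45 × (12220)² = 1.118 × 10⁻⁵ × 9.45 × 149,328,400 ≈ 15,776.7 × g
Target RCF = 15,776.7 + 16,000 = 31,776.7 × g
N² = 31,776.7 / (10.5651 × 10⁻⁵) = 300,770,461
N ≈ √300,770,461 ≈ 17,342.7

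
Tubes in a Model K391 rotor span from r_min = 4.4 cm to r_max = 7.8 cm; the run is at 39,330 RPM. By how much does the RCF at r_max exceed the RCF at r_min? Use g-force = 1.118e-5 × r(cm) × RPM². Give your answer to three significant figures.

ΔRCF ≈ 58800 g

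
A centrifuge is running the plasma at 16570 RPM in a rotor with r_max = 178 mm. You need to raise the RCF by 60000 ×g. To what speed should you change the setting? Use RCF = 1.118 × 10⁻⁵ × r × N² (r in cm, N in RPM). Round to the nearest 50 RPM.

r = 178 mm = 17.8 cm
Current RCF = 1.118 × 10⁻⁵ × 17.8 × (16570)² = 1.118 × 10⁻⁵ × 17.8 × 274,564,900 ≈ 54,639.5 × g
Target RCF = 54,639.5 + 60,000 = 114,639.5 × g
N² = 114,639.5 / (19.9004 × 10⁻⁵) = 576,066,310
N ≈ √576,066,310 ≈ 24,001.4

24000 RPM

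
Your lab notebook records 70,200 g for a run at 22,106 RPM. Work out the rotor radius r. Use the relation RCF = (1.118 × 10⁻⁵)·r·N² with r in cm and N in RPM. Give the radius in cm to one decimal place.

12.8 cm

70200 = 1.118 × 10⁻⁵ × r × (22106)²
r = 70200 / (1.118 × 10⁻⁵ × 488,675,236) = 70200 / 5463.389 ≈ 12.849 cm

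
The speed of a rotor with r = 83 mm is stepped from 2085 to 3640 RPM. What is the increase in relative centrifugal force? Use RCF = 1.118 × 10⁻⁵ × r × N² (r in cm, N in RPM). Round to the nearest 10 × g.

830 ×g

r = 83 mm = 8.3 cm
RCF₁ = 1.118 × 10⁻⁵ × 8.3 × (2085)² = 1.118 × 10⁻⁵ × 8.3 × 4,347,225 ≈ 403.4 × g
RCF₂ = 1.118 × 10⁻⁵ × 8.3 × (3640)² = 1.118 × 10⁻⁵ × 8.3 × 13,249,600 ≈ 1,229.5 × g
Increase = 1,229.5 − 403.4 = 826.1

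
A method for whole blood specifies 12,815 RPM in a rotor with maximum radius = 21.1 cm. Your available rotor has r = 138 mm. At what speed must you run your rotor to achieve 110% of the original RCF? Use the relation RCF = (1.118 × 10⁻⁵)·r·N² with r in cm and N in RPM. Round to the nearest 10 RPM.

≈ 16620 RPM

RCF_original = 1.118 × 10⁻⁵ × 21.1 × (12815)² = 1.118 × 10⁻⁵ × 21.1 × 164,224,225 ≈ 38,740.2 × g
Target RCF = 1.1 × 38,740.2 ≈ 42,614.2 × g
Your rotor: r = 138 mm = 13.8 cm
42,614.2 = 1.118 × 10⁻⁵ × 13.8 × N²
N² = 42,614.2 / (15.4284 × 10⁻⁵) = 276,206,217
N ≈ √276,206,217 ≈ 16,619.5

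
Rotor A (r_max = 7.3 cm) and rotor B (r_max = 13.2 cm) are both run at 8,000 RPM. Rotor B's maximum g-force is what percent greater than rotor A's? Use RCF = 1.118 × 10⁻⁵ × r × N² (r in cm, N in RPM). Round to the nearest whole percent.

At equal RPM, RCF scales linearly with r: ratio = 13.2 / 7.3 = 1.8082.
So rotor B delivers 80.8% more g-force.

81%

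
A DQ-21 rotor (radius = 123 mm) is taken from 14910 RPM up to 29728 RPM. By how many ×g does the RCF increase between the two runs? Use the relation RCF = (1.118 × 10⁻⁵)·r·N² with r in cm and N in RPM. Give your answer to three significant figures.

r = 123 mm = 12.3 cm
RCF₁ = 1.118 × 10⁻⁵ × 12.3 × (14910)² = 1.118 × 10⁻⁵ × 12.3 × 222,308,100 ≈ 30,570.5 × g
RCF₂ = 1.118 × 10⁻⁵ × 12.3 × (29728)² = 1.118 × 10⁻⁵ × 12.3 × 883,753,984 ≈ 121,528.5 × g
Increase = 121,528.5 − 30,570.5 = 90,958

91000 ×g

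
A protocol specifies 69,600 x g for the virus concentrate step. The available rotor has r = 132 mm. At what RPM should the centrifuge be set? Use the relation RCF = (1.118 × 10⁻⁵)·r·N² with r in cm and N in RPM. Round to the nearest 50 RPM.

≈ 21700 RPM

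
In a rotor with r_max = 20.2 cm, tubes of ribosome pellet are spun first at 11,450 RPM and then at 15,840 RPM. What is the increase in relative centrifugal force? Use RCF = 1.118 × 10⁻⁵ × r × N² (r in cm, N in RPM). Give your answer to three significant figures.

≈ 27100 ×g

RCF₁ = 1.118 × 10⁻⁵ × 20.2 × (11450)² = 1.118 × 10⁻⁵ × 20.2 × 131,102,500 ≈ 29,607.7 × g
RCF₂ = 1.118 × 10⁻⁵ × 20.2 × (15840)² = 1.118 × 10⁻⁵ × 20.2 × 250,905,600 ≈ 56,663.5 × g
Increase = 56,663.5 − 29,607.7 = 27,055.8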